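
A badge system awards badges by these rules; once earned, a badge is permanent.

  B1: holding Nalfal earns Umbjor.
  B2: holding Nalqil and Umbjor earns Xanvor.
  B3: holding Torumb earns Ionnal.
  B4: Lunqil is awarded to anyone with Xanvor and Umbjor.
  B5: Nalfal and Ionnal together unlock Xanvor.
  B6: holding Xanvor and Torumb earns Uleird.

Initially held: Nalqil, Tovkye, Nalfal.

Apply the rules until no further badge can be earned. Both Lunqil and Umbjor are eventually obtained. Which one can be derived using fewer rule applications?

Umbjor: With Nalfal, Umbjor is earned (B1). [1 rule application]
Lunqil: With Nalfal, Umbjor is earned (B1). With Nalqil and Umbjor, Xanvor is earned (B2). With Xanvor and Umbjor, Lunqil is earned (B4). [3 rule applications]
Umbjor needs fewer.

Umbjor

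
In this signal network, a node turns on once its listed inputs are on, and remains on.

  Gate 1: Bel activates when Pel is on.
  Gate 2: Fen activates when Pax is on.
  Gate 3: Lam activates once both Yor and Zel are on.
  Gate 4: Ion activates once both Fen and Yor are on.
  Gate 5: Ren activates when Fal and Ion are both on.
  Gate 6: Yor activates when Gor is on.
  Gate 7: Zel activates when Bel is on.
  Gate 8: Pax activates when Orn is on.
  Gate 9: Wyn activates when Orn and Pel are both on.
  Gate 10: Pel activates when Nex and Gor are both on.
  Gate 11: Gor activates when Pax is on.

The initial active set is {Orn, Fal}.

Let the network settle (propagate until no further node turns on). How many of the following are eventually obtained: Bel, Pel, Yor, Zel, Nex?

Gate 8: Orn on → Pax on.
Gate 11: Pax on → Gor on.
Gate 6: Gor on → Yor on.
Bel would need Pel (Gate 1), but Pel never turns on.
Pel would need Nex and Gor (Gate 10), but Nex never turns on.
Yor: reached.
Zel would need Bel (Gate 7), but Bel never turns on.
No rule produces Nex, and it is not given.
Reached: Yor — 1 of the 5.

1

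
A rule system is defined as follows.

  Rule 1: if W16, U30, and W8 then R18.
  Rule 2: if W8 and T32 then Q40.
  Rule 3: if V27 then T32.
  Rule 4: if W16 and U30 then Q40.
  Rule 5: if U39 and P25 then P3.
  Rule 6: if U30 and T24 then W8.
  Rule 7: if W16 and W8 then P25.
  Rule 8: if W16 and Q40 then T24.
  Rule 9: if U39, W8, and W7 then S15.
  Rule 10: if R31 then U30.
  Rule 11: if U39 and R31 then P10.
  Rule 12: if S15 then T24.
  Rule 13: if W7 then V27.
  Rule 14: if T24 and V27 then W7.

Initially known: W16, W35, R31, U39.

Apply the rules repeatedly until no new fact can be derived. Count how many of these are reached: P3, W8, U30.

3

R31 holds, so U30 follows (Rule 10).
From W16 and U30, Rule 4 gives Q40.
W16 and Q40 hold, so T24 follows (Rule 8).
From U30 and T24, Rule 6 gives W8.
From W16 and W8, Rule 7 gives P25.
U39 and P25 hold, so P3 follows (Rule 5).
P3: reached.
W8: reached.
U30: reached.
All 3 are reached.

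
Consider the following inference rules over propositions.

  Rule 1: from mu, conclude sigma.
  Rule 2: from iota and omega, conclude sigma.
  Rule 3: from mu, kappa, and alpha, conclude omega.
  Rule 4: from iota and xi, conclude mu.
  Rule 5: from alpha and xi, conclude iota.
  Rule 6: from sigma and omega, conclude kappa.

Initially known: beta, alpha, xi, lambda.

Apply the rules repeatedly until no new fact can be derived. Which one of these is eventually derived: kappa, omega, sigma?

sigma

alpha and xi hold, so iota follows (Rule 5).
iota and xi hold, so mu follows (Rule 4).
mu holds, so sigma follows (Rule 1).
kappa would need sigma and omega (Rule 6), but omega is never established. omega would need mu, kappa, and alpha (Rule 3), but kappa is never established.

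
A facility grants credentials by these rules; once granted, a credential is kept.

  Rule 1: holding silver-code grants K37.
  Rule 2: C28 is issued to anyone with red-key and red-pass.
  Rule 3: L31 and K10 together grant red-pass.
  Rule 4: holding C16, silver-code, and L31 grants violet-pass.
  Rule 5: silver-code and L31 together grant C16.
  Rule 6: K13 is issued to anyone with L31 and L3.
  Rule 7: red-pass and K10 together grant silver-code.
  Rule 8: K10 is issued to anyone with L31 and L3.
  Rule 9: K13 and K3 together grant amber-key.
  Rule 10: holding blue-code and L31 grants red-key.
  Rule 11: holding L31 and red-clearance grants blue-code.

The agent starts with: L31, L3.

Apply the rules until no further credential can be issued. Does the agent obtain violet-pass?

Yes

Holding L31 and L3 grants K10 (Rule 8).
Holding L31 and K10 grants red-pass (Rule 3).
Holding red-pass and K10 grants silver-code (Rule 7).
Holding silver-code and L31 grants C16 (Rule 5).
Holding C16, silver-code, and L31 grants violet-pass (Rule 4).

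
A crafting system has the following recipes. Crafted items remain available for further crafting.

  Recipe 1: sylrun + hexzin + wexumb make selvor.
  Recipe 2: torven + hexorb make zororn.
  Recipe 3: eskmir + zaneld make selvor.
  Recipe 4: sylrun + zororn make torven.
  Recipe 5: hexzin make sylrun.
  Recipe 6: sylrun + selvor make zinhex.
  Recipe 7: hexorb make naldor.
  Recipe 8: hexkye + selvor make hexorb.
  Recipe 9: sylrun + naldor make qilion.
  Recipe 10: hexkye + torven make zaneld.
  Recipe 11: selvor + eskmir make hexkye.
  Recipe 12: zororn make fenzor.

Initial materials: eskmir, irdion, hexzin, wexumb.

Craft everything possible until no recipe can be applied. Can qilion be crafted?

Using Recipe 5, hexzin makes sylrun.
Using Recipe 1, sylrun, hexzin, and wexumb make selvor.
Using Recipe 11, selvor and eskmir make hexkye.
hexkye + selvor → hexorb (Recipe 8).
Using Recipe 7, hexorb makes naldor.
sylrun + naldor → qilion (Recipe 9).

Yes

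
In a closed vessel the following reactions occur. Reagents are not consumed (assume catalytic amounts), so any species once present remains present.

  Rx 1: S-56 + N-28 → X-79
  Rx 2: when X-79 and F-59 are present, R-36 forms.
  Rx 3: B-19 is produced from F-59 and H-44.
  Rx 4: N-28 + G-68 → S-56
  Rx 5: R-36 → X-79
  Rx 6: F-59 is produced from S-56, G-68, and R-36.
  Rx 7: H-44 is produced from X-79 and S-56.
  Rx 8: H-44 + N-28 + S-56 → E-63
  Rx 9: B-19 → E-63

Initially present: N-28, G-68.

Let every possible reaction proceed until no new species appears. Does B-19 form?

B-19 would need F-59 and H-44 (Rx 3), but F-59 never forms.

No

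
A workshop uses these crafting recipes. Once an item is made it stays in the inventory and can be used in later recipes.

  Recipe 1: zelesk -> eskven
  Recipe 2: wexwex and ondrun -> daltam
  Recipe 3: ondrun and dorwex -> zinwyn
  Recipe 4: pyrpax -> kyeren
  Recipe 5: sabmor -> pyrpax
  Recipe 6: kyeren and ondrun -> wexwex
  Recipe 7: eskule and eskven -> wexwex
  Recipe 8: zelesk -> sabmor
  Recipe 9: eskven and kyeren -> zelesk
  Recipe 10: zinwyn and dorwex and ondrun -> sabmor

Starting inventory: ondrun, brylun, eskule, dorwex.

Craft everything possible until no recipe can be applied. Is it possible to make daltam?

Using Recipe 3, ondrun and dorwex make zinwyn.
zinwyn and dorwex and ondrun -> sabmor (Recipe 10).
sabmor -> pyrpax (Recipe 5).
Using Recipe 4, pyrpax makes kyeren.
kyeren and ondrun -> wexwex (Recipe 6).
Using Recipe 2, wexwex and ondrun make daltam.

Yes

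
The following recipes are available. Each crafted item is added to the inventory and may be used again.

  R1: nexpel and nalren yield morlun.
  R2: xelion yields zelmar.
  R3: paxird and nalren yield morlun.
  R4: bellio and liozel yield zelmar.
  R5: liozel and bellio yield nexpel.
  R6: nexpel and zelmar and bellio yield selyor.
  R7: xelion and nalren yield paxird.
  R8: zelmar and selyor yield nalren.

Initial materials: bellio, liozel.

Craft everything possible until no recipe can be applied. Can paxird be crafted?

paxird would need xelion and nalren (R7), but xelion is never obtained.

No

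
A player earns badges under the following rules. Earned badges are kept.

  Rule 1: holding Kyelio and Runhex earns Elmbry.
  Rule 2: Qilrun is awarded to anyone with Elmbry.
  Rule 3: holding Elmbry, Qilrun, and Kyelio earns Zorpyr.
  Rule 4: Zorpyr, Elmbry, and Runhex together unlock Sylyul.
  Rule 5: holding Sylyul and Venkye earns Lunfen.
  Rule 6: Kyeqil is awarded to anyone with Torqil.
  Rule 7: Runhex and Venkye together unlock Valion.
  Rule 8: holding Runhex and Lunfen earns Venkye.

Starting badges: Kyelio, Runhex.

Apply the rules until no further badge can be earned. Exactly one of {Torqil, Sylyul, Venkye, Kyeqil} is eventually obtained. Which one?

Sylyul

With Kyelio and Runhex, Elmbry is earned (Rule 1).
With Elmbry, Qilrun is earned (Rule 2).
With Elmbry, Qilrun, and Kyelio, Zorpyr is earned (Rule 3).
With Zorpyr, Elmbry, and Runhex, Sylyul is earned (Rule 4).
Venkye would need Runhex and Lunfen (Rule 8), but Lunfen is never earned. No rule produces Torqil, and it is not given. Kyeqil would need Torqil (Rule 6), but Torqil is never earned.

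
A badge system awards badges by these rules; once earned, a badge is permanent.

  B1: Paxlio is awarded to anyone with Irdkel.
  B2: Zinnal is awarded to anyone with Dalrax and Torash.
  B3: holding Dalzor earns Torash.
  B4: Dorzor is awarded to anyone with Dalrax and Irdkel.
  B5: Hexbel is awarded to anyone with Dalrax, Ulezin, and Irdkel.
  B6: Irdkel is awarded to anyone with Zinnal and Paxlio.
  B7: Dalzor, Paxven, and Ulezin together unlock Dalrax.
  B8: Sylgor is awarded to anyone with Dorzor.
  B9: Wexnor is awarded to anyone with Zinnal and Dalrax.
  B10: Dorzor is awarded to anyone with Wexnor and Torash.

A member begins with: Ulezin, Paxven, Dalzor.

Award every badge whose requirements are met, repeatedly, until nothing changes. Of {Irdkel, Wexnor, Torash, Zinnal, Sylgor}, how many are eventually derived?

4

With Dalzor, Paxven, and Ulezin, Dalrax is earned (B7).
With Dalzor, Torash is earned (B3).
With Dalrax and Torash, Zinnal is earned (B2).
With Zinnal and Dalrax, Wexnor is earned (B9).
With Wexnor and Torash, Dorzor is earned (B10).
With Dorzor, Sylgor is earned (B8).
Irdkel would need Zinnal and Paxlio (B6), but Paxlio is never earned.
Wexnor: reached.
Torash: reached.
Zinnal: reached.
Sylgor: reached.
Reached: Wexnor, Torash, Zinnal, and Sylgor — 4 of the 5.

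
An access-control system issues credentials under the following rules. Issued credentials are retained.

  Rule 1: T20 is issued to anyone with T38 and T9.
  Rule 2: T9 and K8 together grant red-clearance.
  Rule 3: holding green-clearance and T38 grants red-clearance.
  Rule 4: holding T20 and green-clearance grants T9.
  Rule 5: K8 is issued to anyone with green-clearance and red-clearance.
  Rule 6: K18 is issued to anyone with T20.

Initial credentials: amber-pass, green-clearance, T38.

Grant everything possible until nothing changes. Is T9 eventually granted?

No

T9 would need T20 and green-clearance (Rule 4), but T20 is never granted.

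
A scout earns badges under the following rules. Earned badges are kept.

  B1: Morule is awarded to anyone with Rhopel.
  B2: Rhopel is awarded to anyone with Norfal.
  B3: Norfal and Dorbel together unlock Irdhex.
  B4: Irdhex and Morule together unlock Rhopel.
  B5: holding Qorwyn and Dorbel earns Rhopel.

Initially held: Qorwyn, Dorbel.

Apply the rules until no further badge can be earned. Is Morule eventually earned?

With Qorwyn and Dorbel, Rhopel is earned (B5).
With Rhopel, Morule is earned (B1).

Yes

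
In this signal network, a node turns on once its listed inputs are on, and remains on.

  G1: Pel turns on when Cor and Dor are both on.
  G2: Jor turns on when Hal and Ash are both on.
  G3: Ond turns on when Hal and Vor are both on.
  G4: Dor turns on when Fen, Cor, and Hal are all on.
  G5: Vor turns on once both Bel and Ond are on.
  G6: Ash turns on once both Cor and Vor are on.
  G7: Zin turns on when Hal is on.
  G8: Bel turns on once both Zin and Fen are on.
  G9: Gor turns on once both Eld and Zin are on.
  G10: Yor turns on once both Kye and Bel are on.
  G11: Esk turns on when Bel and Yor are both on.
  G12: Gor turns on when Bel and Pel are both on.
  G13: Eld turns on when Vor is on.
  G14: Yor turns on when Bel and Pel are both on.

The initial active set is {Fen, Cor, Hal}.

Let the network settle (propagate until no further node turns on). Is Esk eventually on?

Fen, Cor, and Hal are on, so Dor turns on (G4).
Hal is on, so Zin turns on (G7).
G8: Zin and Fen on → Bel on.
G1: Cor and Dor on → Pel on.
Bel and Pel are on, so Yor turns on (G14).
Bel and Yor are on, so Esk turns on (G11).

Yes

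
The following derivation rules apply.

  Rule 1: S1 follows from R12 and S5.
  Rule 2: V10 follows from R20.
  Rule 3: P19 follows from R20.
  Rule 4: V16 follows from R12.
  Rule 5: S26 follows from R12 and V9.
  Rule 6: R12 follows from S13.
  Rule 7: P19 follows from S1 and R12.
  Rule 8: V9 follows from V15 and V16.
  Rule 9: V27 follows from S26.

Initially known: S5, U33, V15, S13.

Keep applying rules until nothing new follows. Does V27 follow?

From S13, Rule 6 gives R12.
R12 holds, so V16 follows (Rule 4).
V15 and V16 hold, so V9 follows (Rule 8).
R12 and V9 hold, so S26 follows (Rule 5).
S26 holds, so V27 follows (Rule 9).

Yes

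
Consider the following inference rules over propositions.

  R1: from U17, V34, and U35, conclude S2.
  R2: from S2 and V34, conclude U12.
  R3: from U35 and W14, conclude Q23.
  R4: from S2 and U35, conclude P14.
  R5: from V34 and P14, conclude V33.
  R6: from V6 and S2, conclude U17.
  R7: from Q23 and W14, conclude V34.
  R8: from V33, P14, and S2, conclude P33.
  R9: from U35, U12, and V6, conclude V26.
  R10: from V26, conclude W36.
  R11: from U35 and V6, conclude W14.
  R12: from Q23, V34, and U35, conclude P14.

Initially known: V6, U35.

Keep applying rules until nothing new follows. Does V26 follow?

V26 would need U35, U12, and V6 (R9), but U12 is never established.

No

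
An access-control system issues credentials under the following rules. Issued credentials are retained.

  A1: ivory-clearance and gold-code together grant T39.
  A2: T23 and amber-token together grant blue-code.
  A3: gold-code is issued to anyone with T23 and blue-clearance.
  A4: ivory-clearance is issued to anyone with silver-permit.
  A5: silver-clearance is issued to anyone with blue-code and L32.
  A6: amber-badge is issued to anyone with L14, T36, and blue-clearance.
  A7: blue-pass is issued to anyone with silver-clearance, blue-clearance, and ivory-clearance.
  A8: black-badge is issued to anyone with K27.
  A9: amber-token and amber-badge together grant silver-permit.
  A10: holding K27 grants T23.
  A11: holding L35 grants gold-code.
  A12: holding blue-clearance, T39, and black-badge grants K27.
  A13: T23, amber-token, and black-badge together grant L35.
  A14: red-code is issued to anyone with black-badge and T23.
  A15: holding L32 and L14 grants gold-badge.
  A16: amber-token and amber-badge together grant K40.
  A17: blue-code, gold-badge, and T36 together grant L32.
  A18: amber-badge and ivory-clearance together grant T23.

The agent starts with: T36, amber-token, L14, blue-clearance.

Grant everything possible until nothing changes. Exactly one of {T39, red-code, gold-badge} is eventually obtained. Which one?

T39

Holding L14, T36, and blue-clearance grants amber-badge (A6).
Holding amber-token and amber-badge grants silver-permit (A9).
Holding silver-permit grants ivory-clearance (A4).
Holding amber-badge and ivory-clearance grants T23 (A18).
Holding T23 and blue-clearance grants gold-code (A3).
Holding ivory-clearance and gold-code grants T39 (A1).
gold-badge would need L32 and L14 (A15), but L32 is never granted. red-code would need black-badge and T23 (A14), but black-badge is never granted.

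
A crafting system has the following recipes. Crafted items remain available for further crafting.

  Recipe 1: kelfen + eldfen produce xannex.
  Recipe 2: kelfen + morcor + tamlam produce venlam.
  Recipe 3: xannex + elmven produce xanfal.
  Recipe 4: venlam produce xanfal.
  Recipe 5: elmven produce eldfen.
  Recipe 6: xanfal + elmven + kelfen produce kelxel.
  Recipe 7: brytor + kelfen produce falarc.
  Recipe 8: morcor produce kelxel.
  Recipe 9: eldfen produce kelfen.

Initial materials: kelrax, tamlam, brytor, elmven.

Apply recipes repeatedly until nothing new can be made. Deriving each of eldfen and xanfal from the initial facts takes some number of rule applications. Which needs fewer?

eldfen

eldfen: Using Recipe 5, elmven makes eldfen. [1 rule application]
xanfal: elmven → eldfen (Recipe 5). eldfen → kelfen (Recipe 9). kelfen + eldfen → xannex (Recipe 1). xannex + elmven → xanfal (Recipe 3). [4 rule applications]
eldfen needs fewer.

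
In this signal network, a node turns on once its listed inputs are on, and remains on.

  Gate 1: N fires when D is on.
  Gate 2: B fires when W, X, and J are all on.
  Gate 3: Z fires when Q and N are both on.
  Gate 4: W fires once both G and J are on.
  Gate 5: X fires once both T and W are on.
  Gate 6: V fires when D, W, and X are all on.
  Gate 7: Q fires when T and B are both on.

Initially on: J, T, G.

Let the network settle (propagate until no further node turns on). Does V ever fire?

V would need D, W, and X (Gate 6), but D never turns on.

No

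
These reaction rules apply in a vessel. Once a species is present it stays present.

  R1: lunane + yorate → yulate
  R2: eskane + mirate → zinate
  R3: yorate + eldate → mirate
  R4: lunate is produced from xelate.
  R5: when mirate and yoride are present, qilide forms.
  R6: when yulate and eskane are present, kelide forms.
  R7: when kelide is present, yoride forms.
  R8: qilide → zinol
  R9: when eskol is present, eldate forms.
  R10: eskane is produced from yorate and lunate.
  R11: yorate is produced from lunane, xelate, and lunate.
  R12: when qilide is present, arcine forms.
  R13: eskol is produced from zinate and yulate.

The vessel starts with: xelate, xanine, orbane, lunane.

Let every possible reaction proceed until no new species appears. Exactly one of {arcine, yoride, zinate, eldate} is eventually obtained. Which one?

xelate present → lunate forms (R4).
lunane, xelate, and lunate present → yorate forms (R11).
yorate and lunate present → eskane forms (R10).
lunane and yorate present → yulate forms (R1).
yulate and eskane present → kelide forms (R6).
kelide present → yoride forms (R7).
zinate would need eskane and mirate (R2), but mirate never forms. eldate would need eskol (R9), but eskol never forms. arcine would need qilide (R12), but qilide never forms.

yoride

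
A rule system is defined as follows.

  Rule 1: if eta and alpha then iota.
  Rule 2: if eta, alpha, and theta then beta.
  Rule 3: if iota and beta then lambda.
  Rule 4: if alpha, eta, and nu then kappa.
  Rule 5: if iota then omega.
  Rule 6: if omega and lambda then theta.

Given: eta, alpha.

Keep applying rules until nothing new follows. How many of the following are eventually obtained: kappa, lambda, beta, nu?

kappa would need alpha, eta, and nu (Rule 4), but nu is never established.
lambda would need iota and beta (Rule 3), but beta is never established.
beta would need eta, alpha, and theta (Rule 2), but theta is never established.
No rule produces nu, and it is not given.
None of the 4 are reached.

0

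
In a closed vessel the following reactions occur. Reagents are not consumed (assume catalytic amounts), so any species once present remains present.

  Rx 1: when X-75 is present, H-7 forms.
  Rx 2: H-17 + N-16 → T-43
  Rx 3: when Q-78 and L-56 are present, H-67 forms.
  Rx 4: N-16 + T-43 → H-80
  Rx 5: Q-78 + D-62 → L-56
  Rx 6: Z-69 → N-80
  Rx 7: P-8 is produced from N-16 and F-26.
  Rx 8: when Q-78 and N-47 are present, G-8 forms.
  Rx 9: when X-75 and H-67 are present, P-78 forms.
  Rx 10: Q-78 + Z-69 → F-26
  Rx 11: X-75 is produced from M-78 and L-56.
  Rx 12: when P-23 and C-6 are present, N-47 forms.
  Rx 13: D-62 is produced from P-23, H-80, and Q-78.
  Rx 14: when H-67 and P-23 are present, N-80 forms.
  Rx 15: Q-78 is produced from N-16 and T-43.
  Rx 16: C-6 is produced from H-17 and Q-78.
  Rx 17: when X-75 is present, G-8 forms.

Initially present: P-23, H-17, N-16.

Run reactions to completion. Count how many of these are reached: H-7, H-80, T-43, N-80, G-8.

H-17 and N-16 present → T-43 forms (Rx 2).
N-16 and T-43 present → H-80 forms (Rx 4).
N-16 and T-43 present → Q-78 forms (Rx 15).
P-23, H-80, and Q-78 present → D-62 forms (Rx 13).
H-17 and Q-78 present → C-6 forms (Rx 16).
P-23 and C-6 present → N-47 forms (Rx 12).
Q-78 and D-62 present → L-56 forms (Rx 5).
Q-78 and L-56 present → H-67 forms (Rx 3).
Q-78 and N-47 present → G-8 forms (Rx 8).
H-67 and P-23 present → N-80 forms (Rx 14).
H-7 would need X-75 (Rx 1), but X-75 never forms.
H-80: reached.
T-43: reached.
N-80: reached.
G-8: reached.
Reached: H-80, T-43, N-80, and G-8 — 4 of the 5.

4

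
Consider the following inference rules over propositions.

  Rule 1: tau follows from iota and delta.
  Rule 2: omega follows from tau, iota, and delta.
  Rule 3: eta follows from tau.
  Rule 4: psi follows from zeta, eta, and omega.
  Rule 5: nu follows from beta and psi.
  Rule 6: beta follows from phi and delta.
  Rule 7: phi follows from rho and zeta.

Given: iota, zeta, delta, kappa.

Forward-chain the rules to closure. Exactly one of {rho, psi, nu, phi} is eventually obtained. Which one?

psi

From iota and delta, Rule 1 gives tau.
tau holds, so eta follows (Rule 3).
From tau, iota, and delta, Rule 2 gives omega.
From zeta, eta, and omega, Rule 4 gives psi.
phi would need rho and zeta (Rule 7), but rho is never established. nu would need beta and psi (Rule 5), but beta is never established. No rule produces rho, and it is not given.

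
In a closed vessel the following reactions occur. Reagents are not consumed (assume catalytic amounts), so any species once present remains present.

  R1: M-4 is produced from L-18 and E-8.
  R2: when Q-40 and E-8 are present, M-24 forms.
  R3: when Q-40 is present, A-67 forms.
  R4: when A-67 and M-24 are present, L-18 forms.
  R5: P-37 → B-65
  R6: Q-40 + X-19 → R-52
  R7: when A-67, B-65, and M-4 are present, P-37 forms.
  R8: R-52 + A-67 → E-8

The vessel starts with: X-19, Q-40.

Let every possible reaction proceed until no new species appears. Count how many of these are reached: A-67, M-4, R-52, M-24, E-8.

5

Q-40 and X-19 present → R-52 forms (R6).
Q-40 present → A-67 forms (R3).
R-52 and A-67 present → E-8 forms (R8).
Q-40 and E-8 present → M-24 forms (R2).
A-67 and M-24 present → L-18 forms (R4).
L-18 and E-8 present → M-4 forms (R1).
A-67: reached.
M-4: reached.
R-52: reached.
M-24: reached.
E-8: reached.
All 5 are reached.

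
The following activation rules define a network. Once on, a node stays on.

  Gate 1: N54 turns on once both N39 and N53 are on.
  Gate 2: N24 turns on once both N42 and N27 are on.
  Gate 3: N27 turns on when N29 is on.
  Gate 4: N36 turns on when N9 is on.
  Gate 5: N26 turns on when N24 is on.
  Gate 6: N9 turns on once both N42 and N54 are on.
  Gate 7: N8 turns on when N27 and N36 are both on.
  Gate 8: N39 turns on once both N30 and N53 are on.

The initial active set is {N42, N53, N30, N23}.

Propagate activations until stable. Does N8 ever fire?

No

N8 would need N27 and N36 (Gate 7), but N27 never turns on.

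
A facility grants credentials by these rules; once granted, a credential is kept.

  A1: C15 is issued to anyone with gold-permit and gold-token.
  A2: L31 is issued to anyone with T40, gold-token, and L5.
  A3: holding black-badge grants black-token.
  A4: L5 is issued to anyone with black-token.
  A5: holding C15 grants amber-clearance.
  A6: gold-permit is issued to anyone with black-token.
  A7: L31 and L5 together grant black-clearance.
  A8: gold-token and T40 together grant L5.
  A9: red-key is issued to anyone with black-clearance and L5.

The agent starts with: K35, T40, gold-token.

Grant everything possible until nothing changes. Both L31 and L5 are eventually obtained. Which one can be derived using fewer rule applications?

L5: Holding gold-token and T40 grants L5 (A8). [1 rule application]
L31: Holding gold-token and T40 grants L5 (A8). Holding T40, gold-token, and L5 grants L31 (A2). [2 rule applications]
L5 needs fewer.

L5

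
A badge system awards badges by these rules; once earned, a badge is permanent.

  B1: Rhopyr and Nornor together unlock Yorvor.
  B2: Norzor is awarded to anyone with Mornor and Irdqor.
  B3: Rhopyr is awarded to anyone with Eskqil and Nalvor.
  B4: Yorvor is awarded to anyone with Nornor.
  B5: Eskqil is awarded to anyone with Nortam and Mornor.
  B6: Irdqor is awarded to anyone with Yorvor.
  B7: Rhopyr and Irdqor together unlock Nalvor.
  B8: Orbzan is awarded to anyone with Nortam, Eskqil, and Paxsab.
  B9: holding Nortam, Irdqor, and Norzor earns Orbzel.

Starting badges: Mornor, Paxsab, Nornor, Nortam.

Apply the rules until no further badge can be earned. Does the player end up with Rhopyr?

No

Rhopyr would need Eskqil and Nalvor (B3), but Nalvor is never earned.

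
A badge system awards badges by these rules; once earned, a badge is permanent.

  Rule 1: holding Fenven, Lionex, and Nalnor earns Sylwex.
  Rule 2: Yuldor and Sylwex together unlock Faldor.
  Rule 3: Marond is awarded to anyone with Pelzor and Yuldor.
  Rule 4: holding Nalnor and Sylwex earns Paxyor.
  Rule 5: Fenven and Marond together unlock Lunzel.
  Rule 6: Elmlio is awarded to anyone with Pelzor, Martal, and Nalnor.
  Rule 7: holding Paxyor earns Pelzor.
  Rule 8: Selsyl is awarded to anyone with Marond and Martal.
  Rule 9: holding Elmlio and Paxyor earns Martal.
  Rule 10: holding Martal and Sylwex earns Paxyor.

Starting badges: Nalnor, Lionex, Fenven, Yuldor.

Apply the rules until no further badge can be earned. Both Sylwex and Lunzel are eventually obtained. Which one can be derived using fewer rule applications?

Sylwex

Sylwex: With Fenven, Lionex, and Nalnor, Sylwex is earned (Rule 1). [1 rule application]
Lunzel: With Fenven, Lionex, and Nalnor, Sylwex is earned (Rule 1). With Nalnor and Sylwex, Paxyor is earned (Rule 4). With Paxyor, Pelzor is earned (Rule 7). With Pelzor and Yuldor, Marond is earned (Rule 3). With Fenven and Marond, Lunzel is earned (Rule 5). [5 rule applications]
Sylwex needs fewer.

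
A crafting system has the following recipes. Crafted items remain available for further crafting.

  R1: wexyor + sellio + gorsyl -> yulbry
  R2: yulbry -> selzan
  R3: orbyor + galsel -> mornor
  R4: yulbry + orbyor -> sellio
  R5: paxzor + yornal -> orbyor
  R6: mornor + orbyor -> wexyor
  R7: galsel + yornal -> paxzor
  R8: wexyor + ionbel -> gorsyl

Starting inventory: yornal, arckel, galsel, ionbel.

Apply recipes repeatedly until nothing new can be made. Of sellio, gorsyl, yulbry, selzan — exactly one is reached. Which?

gorsyl

Using R7, galsel and yornal make paxzor.
paxzor + yornal -> orbyor (R5).
orbyor + galsel -> mornor (R3).
Using R6, mornor and orbyor make wexyor.
Using R8, wexyor and ionbel make gorsyl.
selzan would need yulbry (R2), but yulbry is never obtained. sellio would need yulbry and orbyor (R4), but yulbry is never obtained. yulbry would need wexyor, sellio, and gorsyl (R1), but sellio is never obtained.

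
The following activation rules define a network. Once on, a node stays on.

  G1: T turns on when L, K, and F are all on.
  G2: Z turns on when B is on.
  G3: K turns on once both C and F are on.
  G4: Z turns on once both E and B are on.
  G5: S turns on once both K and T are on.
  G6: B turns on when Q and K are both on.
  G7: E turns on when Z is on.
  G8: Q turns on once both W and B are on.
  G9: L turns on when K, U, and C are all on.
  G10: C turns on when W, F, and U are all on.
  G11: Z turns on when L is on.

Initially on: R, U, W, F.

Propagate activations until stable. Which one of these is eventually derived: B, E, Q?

E

W, F, and U are on, so C turns on (G10).
G3: C and F on → K on.
G9: K, U, and C on → L on.
G11: L on → Z on.
G7: Z on → E on.
Q would need W and B (G8), but B never turns on. B would need Q and K (G6), but Q never turns on.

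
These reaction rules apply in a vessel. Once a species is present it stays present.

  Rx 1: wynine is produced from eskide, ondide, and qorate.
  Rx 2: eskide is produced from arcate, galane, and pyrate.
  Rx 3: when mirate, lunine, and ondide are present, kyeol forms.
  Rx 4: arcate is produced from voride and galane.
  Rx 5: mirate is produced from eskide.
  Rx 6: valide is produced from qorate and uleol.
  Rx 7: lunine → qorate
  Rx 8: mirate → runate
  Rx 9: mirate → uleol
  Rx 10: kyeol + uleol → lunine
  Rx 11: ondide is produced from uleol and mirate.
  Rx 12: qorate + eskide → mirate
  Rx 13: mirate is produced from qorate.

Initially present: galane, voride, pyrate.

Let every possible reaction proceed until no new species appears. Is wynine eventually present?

wynine would need eskide, ondide, and qorate (Rx 1), but qorate never forms.

No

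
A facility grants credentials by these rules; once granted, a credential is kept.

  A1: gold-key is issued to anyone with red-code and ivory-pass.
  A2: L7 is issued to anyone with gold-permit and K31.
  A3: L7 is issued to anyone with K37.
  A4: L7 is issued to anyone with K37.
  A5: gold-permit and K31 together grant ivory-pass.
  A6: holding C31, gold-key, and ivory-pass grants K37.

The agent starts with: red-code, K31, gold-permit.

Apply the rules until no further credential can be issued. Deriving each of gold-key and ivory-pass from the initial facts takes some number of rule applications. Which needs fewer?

ivory-pass: Holding gold-permit and K31 grants ivory-pass (A5). [1 rule application]
gold-key: Holding gold-permit and K31 grants ivory-pass (A5). Holding red-code and ivory-pass grants gold-key (A1). [2 rule applications]
ivory-pass needs fewer.

ivory-pass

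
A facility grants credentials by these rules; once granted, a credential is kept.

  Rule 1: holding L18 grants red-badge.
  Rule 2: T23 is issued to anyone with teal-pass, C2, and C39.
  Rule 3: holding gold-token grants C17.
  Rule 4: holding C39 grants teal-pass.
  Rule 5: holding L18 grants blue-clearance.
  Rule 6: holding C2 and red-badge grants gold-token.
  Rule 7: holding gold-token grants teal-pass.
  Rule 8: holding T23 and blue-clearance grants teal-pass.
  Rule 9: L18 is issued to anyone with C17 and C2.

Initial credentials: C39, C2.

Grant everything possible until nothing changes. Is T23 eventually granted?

Yes

Holding C39 grants teal-pass (Rule 4).
Holding teal-pass, C2, and C39 grants T23 (Rule 2).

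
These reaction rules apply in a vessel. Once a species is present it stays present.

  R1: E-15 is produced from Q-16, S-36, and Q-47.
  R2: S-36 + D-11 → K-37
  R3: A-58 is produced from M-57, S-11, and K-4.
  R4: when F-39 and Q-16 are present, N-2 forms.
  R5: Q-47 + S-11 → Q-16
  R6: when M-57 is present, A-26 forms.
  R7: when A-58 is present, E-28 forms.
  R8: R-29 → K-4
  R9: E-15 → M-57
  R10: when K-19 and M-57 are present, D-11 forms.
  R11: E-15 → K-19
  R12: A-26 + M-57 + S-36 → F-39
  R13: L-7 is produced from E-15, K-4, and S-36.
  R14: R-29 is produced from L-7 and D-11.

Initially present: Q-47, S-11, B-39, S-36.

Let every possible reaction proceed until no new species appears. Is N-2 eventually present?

Q-47 and S-11 present → Q-16 forms (R5).
Q-16, S-36, and Q-47 present → E-15 forms (R1).
E-15 present → M-57 forms (R9).
M-57 present → A-26 forms (R6).
A-26, M-57, and S-36 present → F-39 forms (R12).
F-39 and Q-16 present → N-2 forms (R4).

Yes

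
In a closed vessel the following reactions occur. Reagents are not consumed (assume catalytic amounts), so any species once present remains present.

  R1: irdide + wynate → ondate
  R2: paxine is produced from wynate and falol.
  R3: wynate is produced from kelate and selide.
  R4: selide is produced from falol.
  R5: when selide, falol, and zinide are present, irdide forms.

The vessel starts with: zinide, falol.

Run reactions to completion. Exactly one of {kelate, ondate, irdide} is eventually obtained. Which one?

falol present → selide forms (R4).
selide, falol, and zinide present → irdide forms (R5).
No rule produces kelate, and it is not given. ondate would need irdide and wynate (R1), but wynate never forms.

irdide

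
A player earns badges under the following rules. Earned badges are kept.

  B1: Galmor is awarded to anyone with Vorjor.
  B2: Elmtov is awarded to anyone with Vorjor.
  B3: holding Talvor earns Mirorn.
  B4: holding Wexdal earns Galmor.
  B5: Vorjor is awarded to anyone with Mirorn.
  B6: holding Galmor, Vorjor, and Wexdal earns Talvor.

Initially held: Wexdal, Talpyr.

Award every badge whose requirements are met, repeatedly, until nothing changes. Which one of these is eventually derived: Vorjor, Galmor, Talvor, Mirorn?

Galmor

With Wexdal, Galmor is earned (B4).
Mirorn would need Talvor (B3), but Talvor is never earned. Talvor would need Galmor, Vorjor, and Wexdal (B6), but Vorjor is never earned. Vorjor would need Mirorn (B5), but Mirorn is never earned.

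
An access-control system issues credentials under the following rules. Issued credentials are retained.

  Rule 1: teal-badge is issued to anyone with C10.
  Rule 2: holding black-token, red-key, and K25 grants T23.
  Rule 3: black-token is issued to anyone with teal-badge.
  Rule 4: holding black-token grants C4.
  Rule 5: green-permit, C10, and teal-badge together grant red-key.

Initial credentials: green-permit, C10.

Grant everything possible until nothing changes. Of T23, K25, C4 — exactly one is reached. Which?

Holding C10 grants teal-badge (Rule 1).
Holding teal-badge grants black-token (Rule 3).
Holding black-token grants C4 (Rule 4).
T23 would need black-token, red-key, and K25 (Rule 2), but K25 is never granted. No rule produces K25, and it is not given.

C4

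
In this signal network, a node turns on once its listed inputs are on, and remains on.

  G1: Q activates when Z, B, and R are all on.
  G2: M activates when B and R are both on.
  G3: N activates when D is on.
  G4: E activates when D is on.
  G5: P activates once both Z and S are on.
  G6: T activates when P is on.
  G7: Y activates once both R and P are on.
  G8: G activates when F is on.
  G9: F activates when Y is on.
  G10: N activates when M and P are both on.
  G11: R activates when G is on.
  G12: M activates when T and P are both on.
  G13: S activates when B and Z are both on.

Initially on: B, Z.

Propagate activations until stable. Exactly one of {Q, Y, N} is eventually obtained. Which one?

N

B and Z are on, so S activates (G13).
G5: Z and S on → P on.
G6: P on → T on.
T and P are on, so M activates (G12).
M and P are on, so N activates (G10).
Q would need Z, B, and R (G1), but R never turns on. Y would need R and P (G7), but R never turns on.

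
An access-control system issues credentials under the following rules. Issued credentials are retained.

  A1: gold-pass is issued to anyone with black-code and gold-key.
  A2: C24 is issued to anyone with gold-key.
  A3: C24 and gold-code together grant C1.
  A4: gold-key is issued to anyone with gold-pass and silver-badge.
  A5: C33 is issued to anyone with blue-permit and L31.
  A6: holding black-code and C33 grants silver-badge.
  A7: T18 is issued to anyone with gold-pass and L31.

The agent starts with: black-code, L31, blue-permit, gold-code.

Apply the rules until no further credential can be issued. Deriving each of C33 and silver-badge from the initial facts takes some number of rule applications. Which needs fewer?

C33: Holding blue-permit and L31 grants C33 (A5). [1 rule application]
silver-badge: Holding blue-permit and L31 grants C33 (A5). Holding black-code and C33 grants silver-badge (A6). [2 rule applications]
C33 needs fewer.

C33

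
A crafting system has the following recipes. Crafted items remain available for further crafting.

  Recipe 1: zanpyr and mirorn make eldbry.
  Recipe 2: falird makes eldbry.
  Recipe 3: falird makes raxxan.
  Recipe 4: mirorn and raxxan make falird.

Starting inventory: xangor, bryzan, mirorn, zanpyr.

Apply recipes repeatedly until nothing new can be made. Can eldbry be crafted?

Using Recipe 1, zanpyr and mirorn make eldbry.

Yes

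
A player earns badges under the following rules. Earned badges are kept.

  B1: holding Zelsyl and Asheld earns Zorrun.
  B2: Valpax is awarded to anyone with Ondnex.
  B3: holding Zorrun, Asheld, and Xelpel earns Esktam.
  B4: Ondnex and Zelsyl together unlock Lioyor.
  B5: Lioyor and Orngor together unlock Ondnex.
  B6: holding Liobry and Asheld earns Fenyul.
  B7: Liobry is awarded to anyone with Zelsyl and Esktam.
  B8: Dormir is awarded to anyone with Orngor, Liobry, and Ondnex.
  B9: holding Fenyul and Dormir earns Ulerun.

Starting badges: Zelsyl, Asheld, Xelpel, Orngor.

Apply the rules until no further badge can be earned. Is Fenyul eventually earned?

With Zelsyl and Asheld, Zorrun is earned (B1).
With Zorrun, Asheld, and Xelpel, Esktam is earned (B3).
With Zelsyl and Esktam, Liobry is earned (B7).
With Liobry and Asheld, Fenyul is earned (B6).

Yes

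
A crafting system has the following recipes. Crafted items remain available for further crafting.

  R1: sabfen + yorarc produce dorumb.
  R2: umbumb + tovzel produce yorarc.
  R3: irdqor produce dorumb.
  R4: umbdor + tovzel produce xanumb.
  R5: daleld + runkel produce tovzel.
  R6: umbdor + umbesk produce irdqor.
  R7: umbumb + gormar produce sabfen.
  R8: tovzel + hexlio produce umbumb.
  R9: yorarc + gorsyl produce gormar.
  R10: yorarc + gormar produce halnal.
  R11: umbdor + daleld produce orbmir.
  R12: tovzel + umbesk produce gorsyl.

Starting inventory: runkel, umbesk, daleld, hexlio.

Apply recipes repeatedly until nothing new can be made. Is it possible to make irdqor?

irdqor would need umbdor and umbesk (R6), but umbdor is never obtained.

No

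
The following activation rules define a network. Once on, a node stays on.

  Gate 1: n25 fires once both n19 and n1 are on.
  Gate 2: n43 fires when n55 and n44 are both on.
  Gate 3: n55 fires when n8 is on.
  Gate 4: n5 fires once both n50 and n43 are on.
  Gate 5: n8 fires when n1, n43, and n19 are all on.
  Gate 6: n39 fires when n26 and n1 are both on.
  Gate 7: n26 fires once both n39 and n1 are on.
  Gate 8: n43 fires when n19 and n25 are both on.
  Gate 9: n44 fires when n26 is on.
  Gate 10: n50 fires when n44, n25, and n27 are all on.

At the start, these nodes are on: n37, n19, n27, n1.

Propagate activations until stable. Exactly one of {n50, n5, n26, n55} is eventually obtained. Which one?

n55

Gate 1: n19 and n1 on → n25 on.
Gate 8: n19 and n25 on → n43 on.
Gate 5: n1, n43, and n19 on → n8 on.
Gate 3: n8 on → n55 on.
n26 would need n39 and n1 (Gate 7), but n39 never turns on. n5 would need n50 and n43 (Gate 4), but n50 never turns on. n50 would need n44, n25, and n27 (Gate 10), but n44 never turns on.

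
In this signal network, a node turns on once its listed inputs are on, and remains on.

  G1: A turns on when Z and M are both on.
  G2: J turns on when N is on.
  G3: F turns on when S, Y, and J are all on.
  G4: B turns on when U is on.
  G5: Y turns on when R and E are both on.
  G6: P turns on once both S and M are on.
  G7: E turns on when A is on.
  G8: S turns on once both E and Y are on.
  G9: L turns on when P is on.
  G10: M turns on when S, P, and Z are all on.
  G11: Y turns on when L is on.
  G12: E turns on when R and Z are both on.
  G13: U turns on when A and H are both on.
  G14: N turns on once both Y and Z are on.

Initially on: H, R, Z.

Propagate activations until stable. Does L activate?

No

L would need P (G9), but P never turns on.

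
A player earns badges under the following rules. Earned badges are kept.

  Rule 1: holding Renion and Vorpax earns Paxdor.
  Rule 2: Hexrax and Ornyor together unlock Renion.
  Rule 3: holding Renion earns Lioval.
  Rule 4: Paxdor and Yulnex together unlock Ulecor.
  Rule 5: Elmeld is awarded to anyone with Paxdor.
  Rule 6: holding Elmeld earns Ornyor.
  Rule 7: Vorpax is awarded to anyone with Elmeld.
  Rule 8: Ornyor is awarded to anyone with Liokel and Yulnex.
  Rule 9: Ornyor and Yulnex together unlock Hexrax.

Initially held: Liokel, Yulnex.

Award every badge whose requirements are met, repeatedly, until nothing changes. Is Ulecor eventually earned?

No

Ulecor would need Paxdor and Yulnex (Rule 4), but Paxdor is never earned.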